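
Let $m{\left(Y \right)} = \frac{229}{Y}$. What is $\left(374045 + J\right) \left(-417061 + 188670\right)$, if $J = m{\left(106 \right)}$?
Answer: $- \frac{9055474530609}{106} \approx -8.5429 \cdot 10^{10}$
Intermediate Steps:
$J = \frac{229}{106} \approx 2.1604$
$\left(374045 + J\right) \left(-417061 + 188670\right) = \left(374045 + \frac{229}{106}\right) \left(-417061 + 188670\right) = \frac{39648999}{106} \left(-228391\right) = - \frac{9055474530609}{106}$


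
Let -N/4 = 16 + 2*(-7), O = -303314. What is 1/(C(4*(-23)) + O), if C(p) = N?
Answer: -1/303322 ≈ -3.2968e-6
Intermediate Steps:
N = -8 (N = -4*(16 + 2*(-7)) = -4*(16 - 14) = -4*2 = -8)
C(p) = -8
1/(C(4*(-23)) + O) = 1/(-8 - 303314) = 1/(-303322) = -1/303322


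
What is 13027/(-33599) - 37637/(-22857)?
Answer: 966807424/767972343 ≈ 1.2589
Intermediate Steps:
13027/(-33599) - 37637/(-22857) = 13027*(-1/33599) - 37637*(-1/22857) = -13027/33599 + 37637/22857 = 966807424/767972343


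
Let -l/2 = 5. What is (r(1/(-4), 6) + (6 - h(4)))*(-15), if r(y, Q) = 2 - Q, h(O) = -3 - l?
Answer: 75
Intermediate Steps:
l = -10 (l = -2*5 = -10)
h(O) = 7 (h(O) = -3 - 1*(-10) = -3 + 10 = 7)
(r(1/(-4), 6) + (6 - h(4)))*(-15) = ((2 - 1*6) + (6 - 1*7))*(-15) = ((2 - 6) + (6 - 7))*(-15) = (-4 - 1)*(-15) = -5*(-15) = 75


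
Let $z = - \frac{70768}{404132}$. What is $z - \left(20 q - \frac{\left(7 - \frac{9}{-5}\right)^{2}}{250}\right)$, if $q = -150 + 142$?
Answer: $\frac{50559012444}{315728125} \approx 160.13$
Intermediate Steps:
$q = -8$
$z = - \frac{17692}{101033}$ ($z = \left(-70768\right) \frac{1}{404132} = - \frac{17692}{101033} \approx -0.17511$)
$z - \left(20 q - \frac{\left(7 - \frac{9}{-5}\right)^{2}}{250}\right) = - \frac{17692}{101033} + \left(\frac{\left(7 - \frac{9}{-5}\right)^{2}}{250} - -160\right) = - \frac{17692}{101033} + \left(\left(7 - - \frac{9}{5}\right)^{2} \cdot \frac{1}{250} + 160\right) = - \frac{17692}{101033} + \left(\left(7 + \frac{9}{5}\right)^{2} \cdot \frac{1}{250} + 160\right) = - \frac{17692}{101033} + \left(\left(\frac{44}{5}\right)^{2} \cdot \frac{1}{250} + 160\right) = - \frac{17692}{101033} + \left(\frac{1936}{25} \cdot \frac{1}{250} + 160\right) = - \frac{17692}{101033} + \left(\frac{968}{3125} + 160\right) = - \frac{17692}{101033} + \frac{500968}{3125} = \frac{50559012444}{315728125}$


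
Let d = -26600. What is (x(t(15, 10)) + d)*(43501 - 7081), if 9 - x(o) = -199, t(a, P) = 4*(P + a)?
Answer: -961196640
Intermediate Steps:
t(a, P) = 4*P + 4*a
x(o) = 208 (x(o) = 9 - 1*(-199) = 9 + 199 = 208)
(x(t(15, 10)) + d)*(43501 - 7081) = (208 - 26600)*(43501 - 7081) = -26392*36420 = -961196640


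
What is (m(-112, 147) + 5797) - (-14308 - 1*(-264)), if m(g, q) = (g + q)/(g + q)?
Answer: 19842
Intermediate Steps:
m(g, q) = 1
(m(-112, 147) + 5797) - (-14308 - 1*(-264)) = (1 + 5797) - (-14308 - 1*(-264)) = 5798 - (-14308 + 264) = 5798 - 1*(-14044) = 5798 + 14044 = 19842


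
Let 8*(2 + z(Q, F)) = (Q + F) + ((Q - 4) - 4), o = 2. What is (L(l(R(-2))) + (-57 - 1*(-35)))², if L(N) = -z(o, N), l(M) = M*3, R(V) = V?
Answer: 5625/16 ≈ 351.56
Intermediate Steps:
l(M) = 3*M
z(Q, F) = -3 + Q/4 + F/8 (z(Q, F) = -2 + ((Q + F) + ((Q - 4) - 4))/8 = -2 + ((F + Q) + ((-4 + Q) - 4))/8 = -2 + ((F + Q) + (-8 + Q))/8 = -2 + (-8 + F + 2*Q)/8 = -2 + (-1 + Q/4 + F/8) = -3 + Q/4 + F/8)
L(N) = 5/2 - N/8 (L(N) = -(-3 + (¼)*2 + N/8) = -(-3 + ½ + N/8) = -(-5/2 + N/8) = 5/2 - N/8)
(L(l(R(-2))) + (-57 - 1*(-35)))² = ((5/2 - 3*(-2)/8) + (-57 - 1*(-35)))² = ((5/2 - ⅛*(-6)) + (-57 + 35))² = ((5/2 + ¾) - 22)² = (13/4 - 22)² = (-75/4)² = 5625/16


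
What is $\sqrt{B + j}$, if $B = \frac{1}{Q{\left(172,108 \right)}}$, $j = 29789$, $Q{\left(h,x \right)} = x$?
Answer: $\frac{\sqrt{9651639}}{18} \approx 172.59$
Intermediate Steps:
$B = \frac{1}{108} \approx 0.0092593$
$\sqrt{B + j} = \sqrt{\frac{1}{108} + 29789} = \sqrt{\frac{3217213}{108}} = \frac{\sqrt{9651639}}{18}$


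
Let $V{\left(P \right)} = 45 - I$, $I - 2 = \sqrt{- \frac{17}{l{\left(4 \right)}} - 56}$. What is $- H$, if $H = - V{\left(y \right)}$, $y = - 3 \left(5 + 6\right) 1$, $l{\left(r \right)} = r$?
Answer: $43 - \frac{i \sqrt{241}}{2} \approx 43.0 - 7.7621 i$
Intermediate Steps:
$y = -33$ ($y = \left(-3\right) 11 \cdot 1 = \left(-33\right) 1 = -33$)
$I = 2 + \frac{i \sqrt{241}}{2}$ ($I = 2 + \sqrt{- \frac{17}{4} - 56} = 2 + \sqrt{- \frac{241}{4}} = 2 + \frac{i \sqrt{241}}{2} \approx 2.0 + 7.7621 i$)
$V{\left(P \right)} = 43 - \frac{i \sqrt{241}}{2}$ ($V{\left(P \right)} = 45 - \left(2 + \frac{i \sqrt{241}}{2}\right) = 43 - \frac{i \sqrt{241}}{2}$)
$H = -43 + \frac{i \sqrt{241}}{2}$ ($H = - (43 - \frac{i \sqrt{241}}{2}) = -43 + \frac{i \sqrt{241}}{2} \approx -43.0 + 7.7621 i$)
$- H = - (-43 + \frac{i \sqrt{241}}{2}) = 43 - \frac{i \sqrt{241}}{2}$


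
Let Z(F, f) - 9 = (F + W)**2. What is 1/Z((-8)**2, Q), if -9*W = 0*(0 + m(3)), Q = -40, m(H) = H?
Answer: 1/4105 ≈ 0.00024361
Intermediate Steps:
W = 0 (W = -0*(0 + 3) = -0*3 = -1/9*0 = 0)
Z(F, f) = 9 + F**2 (Z(F, f) = 9 + (F + 0)**2 = 9 + F**2)
1/Z((-8)**2, Q) = 1/(9 + ((-8)**2)**2) = 1/(9 + 64**2) = 1/(9 + 4096) = 1/4105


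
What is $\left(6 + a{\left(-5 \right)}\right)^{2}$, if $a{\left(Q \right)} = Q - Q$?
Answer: $36$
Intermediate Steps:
$a{\left(Q \right)} = 0$
$\left(6 + a{\left(-5 \right)}\right)^{2} = \left(6 + 0\right)^{2} = 6^{2} = 36$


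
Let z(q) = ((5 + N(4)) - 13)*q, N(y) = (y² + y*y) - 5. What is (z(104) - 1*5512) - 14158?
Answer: -17694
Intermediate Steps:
N(y) = -5 + 2*y² (N(y) = (y² + y²) - 5 = 2*y² - 5 = -5 + 2*y²)
z(q) = 19*q (z(q) = ((5 + (-5 + 2*4²)) - 13)*q = ((5 + (-5 + 2*16)) - 13)*q = ((5 + (-5 + 32)) - 13)*q = ((5 + 27) - 13)*q = (32 - 13)*q = 19*q)
(z(104) - 1*5512) - 14158 = (19*104 - 1*5512) - 14158 = (1976 - 5512) - 14158 = -3536 - 14158 = -17694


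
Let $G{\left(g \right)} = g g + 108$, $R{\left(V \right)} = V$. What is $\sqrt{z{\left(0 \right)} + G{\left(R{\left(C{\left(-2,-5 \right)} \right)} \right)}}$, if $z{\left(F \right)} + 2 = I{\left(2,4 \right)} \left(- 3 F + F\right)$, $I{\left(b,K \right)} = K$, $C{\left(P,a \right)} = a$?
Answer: $\sqrt{131} \approx 11.446$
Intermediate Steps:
$G{\left(g \right)} = 108 + g^{2}$ ($G{\left(g \right)} = g^{2} + 108 = 108 + g^{2}$)
$z{\left(F \right)} = -2 - 8 F$ ($z{\left(F \right)} = -2 + 4 \left(- 3 F + F\right) = -2 + 4 \left(- 2 F\right) = -2 - 8 F$)
$\sqrt{z{\left(0 \right)} + G{\left(R{\left(C{\left(-2,-5 \right)} \right)} \right)}} = \sqrt{\left(-2 - 0\right) + \left(108 + \left(-5\right)^{2}\right)} = \sqrt{\left(-2 + 0\right) + \left(108 + 25\right)} = \sqrt{-2 + 133} = \sqrt{131}$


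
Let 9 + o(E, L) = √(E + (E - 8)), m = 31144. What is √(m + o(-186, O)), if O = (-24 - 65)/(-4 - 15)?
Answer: √(31135 + 2*I*√95) ≈ 176.45 + 0.0552*I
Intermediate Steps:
O = 89/19 (O = -89/(-19) = -89*(-1/19) = 89/19 ≈ 4.6842)
o(E, L) = -9 + √(-8 + 2*E) (o(E, L) = -9 + √(E + (E - 8)) = -9 + √(E + (-8 + E)) = -9 + √(-8 + 2*E))
√(m + o(-186, O)) = √(31144 + (-9 + √(-8 + 2*(-186)))) = √(31144 + (-9 + √(-8 - 372))) = √(31144 + (-9 + √(-380))) = √(31144 + (-9 + 2*I*√95)) = √(31135 + 2*I*√95)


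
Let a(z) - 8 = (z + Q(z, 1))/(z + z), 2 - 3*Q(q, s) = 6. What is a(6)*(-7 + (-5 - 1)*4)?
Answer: -4681/18 ≈ -260.06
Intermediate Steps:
Q(q, s) = -4/3 (Q(q, s) = ⅔ - ⅓*6 = ⅔ - 2 = -4/3)
a(z) = 8 + (-4/3 + z)/(2*z) (a(z) = 8 + (z - 4/3)/(z + z) = 8 + (-4/3 + z)/((2*z)) = 8 + (-4/3 + z)*(1/(2*z)) = 8 + (-4/3 + z)/(2*z))
a(6)*(-7 + (-5 - 1)*4) = ((⅙)*(-4 + 51*6)/6)*(-7 + (-5 - 1)*4) = ((⅙)*(⅙)*(-4 + 306))*(-7 - 6*4) = ((⅙)*(⅙)*302)*(-7 - 24) = (151/18)*(-31) = -4681/18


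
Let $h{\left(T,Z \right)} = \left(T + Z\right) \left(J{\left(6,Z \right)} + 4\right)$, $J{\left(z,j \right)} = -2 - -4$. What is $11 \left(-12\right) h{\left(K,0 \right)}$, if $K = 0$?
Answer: $0$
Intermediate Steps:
$J{\left(z,j \right)} = 2$ ($J{\left(z,j \right)} = -2 + 4 = 2$)
$h{\left(T,Z \right)} = 6 T + 6 Z$ ($h{\left(T,Z \right)} = \left(T + Z\right) \left(2 + 4\right) = \left(T + Z\right) 6 = 6 T + 6 Z$)
$11 \left(-12\right) h{\left(K,0 \right)} = 11 \left(-12\right) \left(6 \cdot 0 + 6 \cdot 0\right) = - 132 \left(0 + 0\right) = \left(-132\right) 0 = 0$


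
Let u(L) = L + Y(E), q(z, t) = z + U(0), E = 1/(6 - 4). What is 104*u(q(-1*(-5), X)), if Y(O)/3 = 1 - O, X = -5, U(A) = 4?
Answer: 1092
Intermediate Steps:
E = ½ (E = 1/2 = ½ ≈ 0.50000)
q(z, t) = 4 + z (q(z, t) = z + 4 = 4 + z)
Y(O) = 3 - 3*O (Y(O) = 3*(1 - O) = 3 - 3*O)
u(L) = 3/2 + L (u(L) = L + (3 - 3*½) = L + (3 - 3/2) = L + 3/2 = 3/2 + L)
104*u(q(-1*(-5), X)) = 104*(3/2 + (4 - 1*(-5))) = 104*(3/2 + (4 + 5)) = 104*(3/2 + 9) = 104*(21/2) = 1092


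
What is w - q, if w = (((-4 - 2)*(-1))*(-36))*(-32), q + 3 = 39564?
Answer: -32649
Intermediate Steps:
q = 39561 (q = -3 + 39564 = 39561)
w = 6912 (w = (-6*(-1)*(-36))*(-32) = (6*(-36))*(-32) = -216*(-32) = 6912)
w - q = 6912 - 1*39561 = 6912 - 39561 = -32649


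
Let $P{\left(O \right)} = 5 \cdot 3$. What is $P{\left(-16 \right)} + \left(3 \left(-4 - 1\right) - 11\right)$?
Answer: $-11$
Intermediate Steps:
$P{\left(O \right)} = 15$
$P{\left(-16 \right)} + \left(3 \left(-4 - 1\right) - 11\right) = 15 + \left(3 \left(-4 - 1\right) - 11\right) = 15 + \left(3 \left(-5\right) - 11\right) = 15 - 26 = -11$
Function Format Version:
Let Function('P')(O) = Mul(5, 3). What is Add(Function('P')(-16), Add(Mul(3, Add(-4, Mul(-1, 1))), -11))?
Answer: -11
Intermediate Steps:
Function('P')(O) = 15
Add(Function('P')(-16), Add(Mul(3, Add(-4, Mul(-1, 1))), -11)) = Add(15, Add(Mul(3, Add(-4, Mul(-1, 1))), -11)) = Add(15, Add(Mul(3, Add(-4, -1)), -11)) = Add(15, Add(Mul(3, -5), -11)) = Add(15, Add(-15, -11)) = Add(15, -26) = -11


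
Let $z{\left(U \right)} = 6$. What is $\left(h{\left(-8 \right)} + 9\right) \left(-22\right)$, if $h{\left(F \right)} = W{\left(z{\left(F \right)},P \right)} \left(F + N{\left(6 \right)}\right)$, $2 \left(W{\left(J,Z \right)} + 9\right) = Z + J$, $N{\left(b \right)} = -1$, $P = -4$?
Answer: $-1782$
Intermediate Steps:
$W{\left(J,Z \right)} = -9 + \frac{J}{2} + \frac{Z}{2}$ ($W{\left(J,Z \right)} = -9 + \frac{Z + J}{2} = -9 + \frac{J + Z}{2} = -9 + \left(\frac{J}{2} + \frac{Z}{2}\right) = -9 + \frac{J}{2} + \frac{Z}{2}$)
$h{\left(F \right)} = 8 - 8 F$ ($h{\left(F \right)} = \left(-9 + \frac{1}{2} \cdot 6 + \frac{1}{2} \left(-4\right)\right) \left(F - 1\right) = \left(-9 + 3 - 2\right) \left(-1 + F\right) = - 8 \left(-1 + F\right) = 8 - 8 F$)
$\left(h{\left(-8 \right)} + 9\right) \left(-22\right) = \left(\left(8 - -64\right) + 9\right) \left(-22\right) = \left(\left(8 + 64\right) + 9\right) \left(-22\right) = \left(72 + 9\right) \left(-22\right) = 81 \left(-22\right) = -1782$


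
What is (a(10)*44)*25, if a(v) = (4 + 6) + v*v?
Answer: 121000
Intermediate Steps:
a(v) = 10 + v²
(a(10)*44)*25 = ((10 + 10²)*44)*25 = ((10 + 100)*44)*25 = (110*44)*25 = 4840*25 = 121000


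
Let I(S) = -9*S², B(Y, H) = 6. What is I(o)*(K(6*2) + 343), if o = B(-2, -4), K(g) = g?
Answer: -115020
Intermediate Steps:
o = 6
I(o)*(K(6*2) + 343) = (-9*6²)*(6*2 + 343) = (-9*36)*(12 + 343) = -324*355 = -115020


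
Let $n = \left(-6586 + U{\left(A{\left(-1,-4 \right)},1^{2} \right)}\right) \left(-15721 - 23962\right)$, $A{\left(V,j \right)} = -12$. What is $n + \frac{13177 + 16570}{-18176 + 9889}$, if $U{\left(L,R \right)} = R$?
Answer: $\frac{2165497113538}{8287} \approx 2.6131 \cdot 10^{8}$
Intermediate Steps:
$n = 261312555$ ($n = \left(-6586 + 1^{2}\right) \left(-15721 - 23962\right) = \left(-6586 + 1\right) \left(-39683\right) = \left(-6585\right) \left(-39683\right) = 261312555$)
$n + \frac{13177 + 16570}{-18176 + 9889} = 261312555 + \frac{13177 + 16570}{-18176 + 9889} = 261312555 + \frac{29747}{-8287} = 261312555 + 29747 \left(- \frac{1}{8287}\right) = 261312555 - \frac{29747}{8287} = \frac{2165497113538}{8287}$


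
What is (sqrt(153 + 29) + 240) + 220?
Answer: 460 + sqrt(182) ≈ 473.49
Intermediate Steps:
(sqrt(153 + 29) + 240) + 220 = (sqrt(182) + 240) + 220 = (240 + sqrt(182)) + 220 = 460 + sqrt(182)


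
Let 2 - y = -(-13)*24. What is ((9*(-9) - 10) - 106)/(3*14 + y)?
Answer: 197/268 ≈ 0.73507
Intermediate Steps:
y = -310 (y = 2 - (-1)*(-13*24) = 2 - (-1)*(-312) = 2 - 1*312 = 2 - 312 = -310)
((9*(-9) - 10) - 106)/(3*14 + y) = ((9*(-9) - 10) - 106)/(3*14 - 310) = ((-81 - 10) - 106)/(42 - 310) = (-91 - 106)/(-268) = -197*(-1/268) = 197/268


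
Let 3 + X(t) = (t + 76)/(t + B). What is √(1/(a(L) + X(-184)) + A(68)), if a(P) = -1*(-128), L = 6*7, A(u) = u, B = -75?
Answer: √71758292749/32483 ≈ 8.2467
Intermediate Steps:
L = 42
a(P) = 128
X(t) = -3 + (76 + t)/(-75 + t) (X(t) = -3 + (t + 76)/(t - 75) = -3 + (76 + t)/(-75 + t))
√(1/(a(L) + X(-184)) + A(68)) = √(1/(128 + (301 - 2*(-184))/(-75 - 184)) + 68) = √(1/(128 + (301 + 368)/(-259)) + 68) = √(1/(128 - 1/259*669) + 68) = √(1/(128 - 669/259) + 68) = √(1/(32483/259) + 68) = √(259/32483 + 68) = √(2209103/32483) = √71758292749/32483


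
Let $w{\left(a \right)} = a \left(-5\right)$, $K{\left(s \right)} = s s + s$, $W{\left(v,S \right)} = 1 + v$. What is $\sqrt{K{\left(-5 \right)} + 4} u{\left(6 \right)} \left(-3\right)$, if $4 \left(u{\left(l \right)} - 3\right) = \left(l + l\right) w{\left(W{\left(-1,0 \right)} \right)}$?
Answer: $- 18 \sqrt{6} \approx -44.091$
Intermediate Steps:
$K{\left(s \right)} = s + s^{2}$ ($K{\left(s \right)} = s^{2} + s = s + s^{2}$)
$w{\left(a \right)} = - 5 a$
$u{\left(l \right)} = 3$ ($u{\left(l \right)} = 3 + \frac{\left(l + l\right) \left(- 5 \left(1 - 1\right)\right)}{4} = 3 + \frac{2 l \left(\left(-5\right) 0\right)}{4} = 3 + \frac{2 l 0}{4} = 3 + \frac{1}{4} \cdot 0 = 3 + 0 = 3$)
$\sqrt{K{\left(-5 \right)} + 4} u{\left(6 \right)} \left(-3\right) = \sqrt{- 5 \left(1 - 5\right) + 4} \cdot 3 \left(-3\right) = \sqrt{\left(-5\right) \left(-4\right) + 4} \cdot 3 \left(-3\right) = \sqrt{20 + 4} \cdot 3 \left(-3\right) = \sqrt{24} \cdot 3 \left(-3\right) = 2 \sqrt{6} \cdot 3 \left(-3\right) = 6 \sqrt{6} \left(-3\right) = - 18 \sqrt{6}$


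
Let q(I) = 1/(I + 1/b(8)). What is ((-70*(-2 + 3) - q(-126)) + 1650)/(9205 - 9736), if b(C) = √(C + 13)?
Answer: -526766746/177032745 - √21/177032745 ≈ -2.9755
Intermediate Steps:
b(C) = √(13 + C)
q(I) = 1/(I + √21/21) (q(I) = 1/(I + 1/(√(13 + 8))) = 1/(I + 1/(√21)) = 1/(I + √21/21))
((-70*(-2 + 3) - q(-126)) + 1650)/(9205 - 9736) = ((-70*(-2 + 3) - √21/(1 - 126*√21)) + 1650)/(9205 - 9736) = ((-70*1 - √21/(1 - 126*√21)) + 1650)/(-531) = ((-70 - √21/(1 - 126*√21)) + 1650)*(-1/531) = (1580 - √21/(1 - 126*√21))*(-1/531) = -1580/531 + √21/(531*(1 - 126*√21))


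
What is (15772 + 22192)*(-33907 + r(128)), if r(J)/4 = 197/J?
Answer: -10296093057/8 ≈ -1.2870e+9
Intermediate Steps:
r(J) = 788/J (r(J) = 4*(197/J) = 788/J)
(15772 + 22192)*(-33907 + r(128)) = (15772 + 22192)*(-33907 + 788/128) = 37964*(-33907 + 788*(1/128)) = 37964*(-33907 + 197/32) = 37964*(-1084827/32) = -10296093057/8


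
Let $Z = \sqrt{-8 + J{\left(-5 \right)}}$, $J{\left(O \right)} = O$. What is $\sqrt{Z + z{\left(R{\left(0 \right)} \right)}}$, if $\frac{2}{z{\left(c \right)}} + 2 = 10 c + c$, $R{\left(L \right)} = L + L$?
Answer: $\sqrt{-1 + i \sqrt{13}} \approx 1.1708 + 1.5397 i$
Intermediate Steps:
$R{\left(L \right)} = 2 L$
$Z = i \sqrt{13}$ ($Z = \sqrt{-8 - 5} = \sqrt{-13} = i \sqrt{13} \approx 3.6056 i$)
$z{\left(c \right)} = \frac{2}{-2 + 11 c}$ ($z{\left(c \right)} = \frac{2}{-2 + \left(10 c + c\right)} = \frac{2}{-2 + 11 c}$)
$\sqrt{Z + z{\left(R{\left(0 \right)} \right)}} = \sqrt{i \sqrt{13} + \frac{2}{-2 + 11 \cdot 2 \cdot 0}} = \sqrt{i \sqrt{13} + \frac{2}{-2 + 11 \cdot 0}} = \sqrt{i \sqrt{13} + \frac{2}{-2 + 0}} = \sqrt{i \sqrt{13} + \frac{2}{-2}} = \sqrt{i \sqrt{13} + 2 \left(- \frac{1}{2}\right)} = \sqrt{i \sqrt{13} - 1} = \sqrt{-1 + i \sqrt{13}}$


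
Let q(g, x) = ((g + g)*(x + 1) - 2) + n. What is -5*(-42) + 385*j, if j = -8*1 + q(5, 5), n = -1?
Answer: 19075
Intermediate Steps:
q(g, x) = -3 + 2*g*(1 + x) (q(g, x) = ((g + g)*(x + 1) - 2) - 1 = ((2*g)*(1 + x) - 2) - 1 = (2*g*(1 + x) - 2) - 1 = (-2 + 2*g*(1 + x)) - 1 = -3 + 2*g*(1 + x))
j = 49 (j = -8*1 + (-3 + 2*5 + 2*5*5) = -8 + (-3 + 10 + 50) = -8 + 57 = 49)
-5*(-42) + 385*j = -5*(-42) + 385*49 = 210 + 18865 = 19075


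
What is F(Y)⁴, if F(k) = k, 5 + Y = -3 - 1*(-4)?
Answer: 256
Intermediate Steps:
Y = -4 (Y = -5 + (-3 - 1*(-4)) = -5 + (-3 + 4) = -5 + 1 = -4)
F(Y)⁴ = (-4)⁴ = 256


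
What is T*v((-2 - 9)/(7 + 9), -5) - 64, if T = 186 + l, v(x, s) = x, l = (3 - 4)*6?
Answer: -751/4 ≈ -187.75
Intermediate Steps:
l = -6 (l = -1*6 = -6)
T = 180 (T = 186 - 6 = 180)
T*v((-2 - 9)/(7 + 9), -5) - 64 = 180*((-2 - 9)/(7 + 9)) - 64 = 180*(-11/16) - 64 = -495/4 - 64 = -751/4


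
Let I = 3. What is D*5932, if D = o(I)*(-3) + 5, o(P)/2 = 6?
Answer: -183892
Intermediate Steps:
o(P) = 12 (o(P) = 2*6 = 12)
D = -31 (D = 12*(-3) + 5 = -36 + 5 = -31)
D*5932 = -31*5932 = -183892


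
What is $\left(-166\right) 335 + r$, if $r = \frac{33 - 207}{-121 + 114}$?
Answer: $- \frac{389096}{7} \approx -55585.0$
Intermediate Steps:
$r = \frac{174}{7}$ ($r = - \frac{174}{-7} = \left(-174\right) \left(- \frac{1}{7}\right) = \frac{174}{7} \approx 24.857$)
$\left(-166\right) 335 + r = \left(-166\right) 335 + \frac{174}{7} = -55610 + \frac{174}{7} = - \frac{389096}{7}$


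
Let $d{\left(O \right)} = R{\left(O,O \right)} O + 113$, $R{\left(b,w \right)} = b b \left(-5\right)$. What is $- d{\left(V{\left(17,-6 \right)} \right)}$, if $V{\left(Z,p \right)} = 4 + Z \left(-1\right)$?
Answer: $-11098$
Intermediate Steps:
$V{\left(Z,p \right)} = 4 - Z$
$R{\left(b,w \right)} = - 5 b^{2}$ ($R{\left(b,w \right)} = b^{2} \left(-5\right) = - 5 b^{2}$)
$d{\left(O \right)} = 113 - 5 O^{3}$ ($d{\left(O \right)} = - 5 O^{2} O + 113 = - 5 O^{3} + 113 = 113 - 5 O^{3}$)
$- d{\left(V{\left(17,-6 \right)} \right)} = - (113 - 5 \left(4 - 17\right)^{3}) = - (113 - 5 \left(-13\right)^{3}) = - (113 - -10985) = - (113 + 10985) = \left(-1\right) 11098 = -11098$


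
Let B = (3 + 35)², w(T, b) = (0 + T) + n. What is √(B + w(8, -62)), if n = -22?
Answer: √1430 ≈ 37.815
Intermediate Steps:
w(T, b) = -22 + T (w(T, b) = (0 + T) - 22 = T - 22 = -22 + T)
B = 1444 (B = 38² = 1444)
√(B + w(8, -62)) = √(1444 + (-22 + 8)) = √(1444 - 14) = √1430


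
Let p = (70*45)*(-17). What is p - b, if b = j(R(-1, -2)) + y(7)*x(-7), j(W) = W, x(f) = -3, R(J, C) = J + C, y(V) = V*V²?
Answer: -52518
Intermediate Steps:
y(V) = V³
R(J, C) = C + J
b = -1032 (b = (-2 - 1) + 7³*(-3) = -3 + 343*(-3) = -3 - 1029 = -1032)
p = -53550 (p = 3150*(-17) = -53550)
p - b = -53550 - 1*(-1032) = -53550 + 1032 = -52518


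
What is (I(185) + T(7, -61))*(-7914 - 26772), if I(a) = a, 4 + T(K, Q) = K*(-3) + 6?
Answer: -5757876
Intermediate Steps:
T(K, Q) = 2 - 3*K (T(K, Q) = -4 + (K*(-3) + 6) = -4 + (-3*K + 6) = -4 + (6 - 3*K) = 2 - 3*K)
(I(185) + T(7, -61))*(-7914 - 26772) = (185 + (2 - 3*7))*(-7914 - 26772) = (185 + (2 - 21))*(-34686) = (185 - 19)*(-34686) = 166*(-34686) = -5757876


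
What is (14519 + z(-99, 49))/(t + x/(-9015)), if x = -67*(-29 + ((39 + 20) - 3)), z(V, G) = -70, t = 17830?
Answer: 43419245/53579753 ≈ 0.81037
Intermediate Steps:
x = -1809 (x = -67*(-29 + (59 - 3)) = -67*(-29 + 56) = -67*27 = -1809)
(14519 + z(-99, 49))/(t + x/(-9015)) = (14519 - 70)/(17830 - 1809/(-9015)) = 14449/(17830 - 1809*(-1/9015)) = 14449/(17830 + 603/3005) = 14449/(53579753/3005) = 14449*(3005/53579753) = 43419245/53579753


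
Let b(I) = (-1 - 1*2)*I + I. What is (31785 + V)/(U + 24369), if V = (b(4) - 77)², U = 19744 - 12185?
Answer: 19505/15964 ≈ 1.2218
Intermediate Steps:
U = 7559
b(I) = -2*I (b(I) = (-1 - 2)*I + I = -3*I + I = -2*I)
V = 7225 (V = (-2*4 - 77)² = (-8 - 77)² = (-85)² = 7225)
(31785 + V)/(U + 24369) = (31785 + 7225)/(7559 + 24369) = 39010/31928 = 39010*(1/31928) = 19505/15964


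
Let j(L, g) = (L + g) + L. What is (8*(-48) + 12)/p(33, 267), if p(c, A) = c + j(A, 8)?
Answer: -372/575 ≈ -0.64696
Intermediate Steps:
j(L, g) = g + 2*L
p(c, A) = 8 + c + 2*A (p(c, A) = c + (8 + 2*A) = 8 + c + 2*A)
(8*(-48) + 12)/p(33, 267) = (8*(-48) + 12)/(8 + 33 + 2*267) = (-384 + 12)/(8 + 33 + 534) = -372/575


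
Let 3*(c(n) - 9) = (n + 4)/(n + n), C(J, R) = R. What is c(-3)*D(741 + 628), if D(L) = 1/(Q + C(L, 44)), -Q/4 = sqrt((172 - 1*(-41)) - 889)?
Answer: 1771/57384 + 2093*I/28692 ≈ 0.030862 + 0.072947*I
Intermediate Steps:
Q = -104*I (Q = -4*sqrt((172 - 1*(-41)) - 889) = -4*sqrt((172 + 41) - 889) = -4*sqrt(213 - 889) = -104*I ≈ -104.0*I)
c(n) = 9 + (4 + n)/(6*n) (c(n) = 9 + ((n + 4)/(n + n))/3 = 9 + ((4 + n)/((2*n)))/3 = 9 + ((4 + n)*(1/(2*n)))/3 = 9 + ((4 + n)/(2*n))/3 = 9 + (4 + n)/(6*n))
D(L) = (44 + 104*I)/12752 (D(L) = 1/(-104*I + 44) = 1/(44 - 104*I) = (44 + 104*I)/12752)
c(-3)*D(741 + 628) = ((1/6)*(4 + 55*(-3))/(-3))*(11/3188 + 13*I/1594) = ((1/6)*(-1/3)*(4 - 165))*(11/3188 + 13*I/1594) = ((1/6)*(-1/3)*(-161))*(11/3188 + 13*I/1594) = 161*(11/3188 + 13*I/1594)/18 = 1771/57384 + 2093*I/28692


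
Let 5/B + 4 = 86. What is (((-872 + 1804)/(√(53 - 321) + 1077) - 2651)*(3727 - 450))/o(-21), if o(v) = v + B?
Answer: 826209153880862/1992058249 + 500882896*I*√67/1992058249 ≈ 4.1475e+5 + 2.0581*I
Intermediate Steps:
B = 5/82 (B = 5/(-4 + 86) = 5/82 ≈ 0.060976)
o(v) = 5/82 + v (o(v) = v + 5/82 = 5/82 + v)
(((-872 + 1804)/(√(53 - 321) + 1077) - 2651)*(3727 - 450))/o(-21) = (((-872 + 1804)/(√(53 - 321) + 1077) - 2651)*(3727 - 450))/(5/82 - 21) = ((932/(√(-268) + 1077) - 2651)*3277)/(-1717/82) = ((932/(2*I*√67 + 1077) - 2651)*3277)*(-82/1717) = ((932/(1077 + 2*I*√67) - 2651)*3277)*(-82/1717) = ((-2651 + 932/(1077 + 2*I*√67))*3277)*(-82/1717) = (-8687327 + 3054164/(1077 + 2*I*√67))*(-82/1717) = 712360814/1717 - 250441448/(1717*(1077 + 2*I*√67))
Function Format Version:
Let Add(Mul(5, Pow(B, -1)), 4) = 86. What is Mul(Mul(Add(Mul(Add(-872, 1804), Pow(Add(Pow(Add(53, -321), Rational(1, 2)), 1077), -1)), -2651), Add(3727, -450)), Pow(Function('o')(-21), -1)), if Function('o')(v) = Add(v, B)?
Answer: Add(Rational(826209153880862, 1992058249), Mul(Rational(500882896, 1992058249), I, Pow(67, Rational(1, 2)))) ≈ Add(4.1475e+5, Mul(2.0581, I))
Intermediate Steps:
B = Rational(5, 82) (B = Mul(5, Pow(Add(-4, 86), -1)) = Mul(5, Pow(82, -1)) = Mul(5, Rational(1, 82)) = Rational(5, 82) ≈ 0.060976)
Function('o')(v) = Add(Rational(5, 82), v) (Function('o')(v) = Add(v, Rational(5, 82)) = Add(Rational(5, 82), v))
Mul(Mul(Add(Mul(Add(-872, 1804), Pow(Add(Pow(Add(53, -321), Rational(1, 2)), 1077), -1)), -2651), Add(3727, -450)), Pow(Function('o')(-21), -1)) = Mul(Mul(Add(Mul(Add(-872, 1804), Pow(Add(Pow(Add(53, -321), Rational(1, 2)), 1077), -1)), -2651), Add(3727, -450)), Pow(Add(Rational(5, 82), -21), -1)) = Mul(Mul(Add(Mul(932, Pow(Add(Pow(-268, Rational(1, 2)), 1077), -1)), -2651), 3277), Pow(Rational(-1717, 82), -1)) = Mul(Mul(Add(Mul(932, Pow(Add(Mul(2, I, Pow(67, Rational(1, 2))), 1077), -1)), -2651), 3277), Rational(-82, 1717)) = Mul(Mul(Add(Mul(932, Pow(Add(1077, Mul(2, I, Pow(67, Rational(1, 2)))), -1)), -2651), 3277), Rational(-82, 1717)) = Mul(Mul(Add(-2651, Mul(932, Pow(Add(1077, Mul(2, I, Pow(67, Rational(1, 2)))), -1))), 3277), Rational(-82, 1717)) = Mul(Add(-8687327, Mul(3054164, Pow(Add(1077, Mul(2, I, Pow(67, Rational(1, 2)))), -1))), Rational(-82, 1717)) = Add(Rational(712360814, 1717), Mul(Rational(-250441448, 1717), Pow(Add(1077, Mul(2, I, Pow(67, Rational(1, 2)))), -1)))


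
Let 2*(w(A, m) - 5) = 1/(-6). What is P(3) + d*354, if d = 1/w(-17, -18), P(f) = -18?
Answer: 54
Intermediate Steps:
w(A, m) = 59/12 (w(A, m) = 5 + (½)/(-6) = 5 + (½)*(-⅙) = 5 - 1/12 = 59/12)
d = 12/59 (d = 1/(59/12) = 12/59 ≈ 0.20339)
P(3) + d*354 = -18 + (12/59)*354 = -18 + 72 = 54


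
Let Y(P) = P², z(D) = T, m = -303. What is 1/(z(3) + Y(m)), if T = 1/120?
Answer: 120/11017081 ≈ 1.0892e-5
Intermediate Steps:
T = 1/120 ≈ 0.0083333
z(D) = 1/120
1/(z(3) + Y(m)) = 1/(1/120 + (-303)²) = 1/(1/120 + 91809) = 1/(11017081/120) = 120/11017081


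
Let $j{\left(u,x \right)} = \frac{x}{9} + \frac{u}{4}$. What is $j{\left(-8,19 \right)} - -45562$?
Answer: $\frac{410059}{9} \approx 45562.0$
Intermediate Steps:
$j{\left(u,x \right)} = \frac{u}{4} + \frac{x}{9}$ ($j{\left(u,x \right)} = x \frac{1}{9} + u \frac{1}{4} = \frac{x}{9} + \frac{u}{4} = \frac{u}{4} + \frac{x}{9}$)
$j{\left(-8,19 \right)} - -45562 = \left(\frac{1}{4} \left(-8\right) + \frac{1}{9} \cdot 19\right) - -45562 = \left(-2 + \frac{19}{9}\right) + 45562 = \frac{1}{9} + 45562 = \frac{410059}{9}$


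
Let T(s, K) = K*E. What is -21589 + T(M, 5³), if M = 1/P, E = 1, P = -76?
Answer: -21464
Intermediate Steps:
M = -1/76 (M = 1/(-76) = -1/76 ≈ -0.013158)
T(s, K) = K (T(s, K) = K*1 = K)
-21589 + T(M, 5³) = -21589 + 5³ = -21589 + 125 = -21464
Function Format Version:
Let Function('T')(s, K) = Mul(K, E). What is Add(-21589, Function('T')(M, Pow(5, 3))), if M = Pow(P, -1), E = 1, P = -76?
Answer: -21464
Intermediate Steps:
M = Rational(-1, 76) (M = Pow(-76, -1) = Rational(-1, 76) ≈ -0.013158)
Function('T')(s, K) = K (Function('T')(s, K) = Mul(K, 1) = K)
Add(-21589, Function('T')(M, Pow(5, 3))) = Add(-21589, Pow(5, 3)) = Add(-21589, 125) = -21464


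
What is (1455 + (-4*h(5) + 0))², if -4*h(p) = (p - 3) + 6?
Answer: 2140369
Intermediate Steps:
h(p) = -¾ - p/4 (h(p) = -((p - 3) + 6)/4 = -((-3 + p) + 6)/4 = -(3 + p)/4 = -¾ - p/4)
(1455 + (-4*h(5) + 0))² = (1455 + (-4*(-¾ - ¼*5) + 0))² = (1455 + (-4*(-¾ - 5/4) + 0))² = (1455 + (-4*(-2) + 0))² = (1455 + (8 + 0))² = (1455 + 8)² = 1463² = 2140369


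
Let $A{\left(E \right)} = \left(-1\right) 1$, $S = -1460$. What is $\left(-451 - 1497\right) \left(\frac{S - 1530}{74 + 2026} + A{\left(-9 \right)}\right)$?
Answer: $\frac{495766}{105} \approx 4721.6$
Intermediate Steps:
$A{\left(E \right)} = -1$
$\left(-451 - 1497\right) \left(\frac{S - 1530}{74 + 2026} + A{\left(-9 \right)}\right) = \left(-451 - 1497\right) \left(\frac{-1460 - 1530}{74 + 2026} - 1\right) = - 1948 \left(- \frac{2990}{2100} - 1\right) = - 1948 \left(\left(-2990\right) \frac{1}{2100} - 1\right) = - 1948 \left(- \frac{299}{210} - 1\right) = \left(-1948\right) \left(- \frac{509}{210}\right) = \frac{495766}{105}$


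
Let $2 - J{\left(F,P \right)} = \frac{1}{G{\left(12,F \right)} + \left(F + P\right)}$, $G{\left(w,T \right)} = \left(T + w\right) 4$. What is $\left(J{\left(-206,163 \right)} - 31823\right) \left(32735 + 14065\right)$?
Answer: $- \frac{10424559200}{7} \approx -1.4892 \cdot 10^{9}$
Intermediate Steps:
$G{\left(w,T \right)} = 4 T + 4 w$
$J{\left(F,P \right)} = 2 - \frac{1}{48 + P + 5 F}$ ($J{\left(F,P \right)} = 2 - \frac{1}{\left(4 F + 4 \cdot 12\right) + \left(F + P\right)} = 2 - \frac{1}{\left(4 F + 48\right) + \left(F + P\right)} = 2 - \frac{1}{\left(48 + 4 F\right) + \left(F + P\right)} = 2 - \frac{1}{48 + P + 5 F}$)
$\left(J{\left(-206,163 \right)} - 31823\right) \left(32735 + 14065\right) = \left(\frac{95 + 2 \cdot 163 + 10 \left(-206\right)}{48 + 163 + 5 \left(-206\right)} - 31823\right) \left(32735 + 14065\right) = \left(\frac{95 + 326 - 2060}{48 + 163 - 1030} - 31823\right) 46800 = \left(\frac{1}{-819} \left(-1639\right) - 31823\right) 46800 = \left(\left(- \frac{1}{819}\right) \left(-1639\right) - 31823\right) 46800 = \left(\frac{1639}{819} - 31823\right) 46800 = \left(- \frac{26061398}{819}\right) 46800 = - \frac{10424559200}{7}$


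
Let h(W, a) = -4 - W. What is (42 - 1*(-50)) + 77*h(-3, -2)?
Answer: 15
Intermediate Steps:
(42 - 1*(-50)) + 77*h(-3, -2) = (42 - 1*(-50)) + 77*(-4 - 1*(-3)) = (42 + 50) + 77*(-4 + 3) = 92 + 77*(-1) = 92 - 77 = 15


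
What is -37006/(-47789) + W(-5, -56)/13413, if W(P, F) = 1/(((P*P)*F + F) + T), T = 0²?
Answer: 103243180597/133326722256 ≈ 0.77436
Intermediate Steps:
T = 0
W(P, F) = 1/(F + F*P²) (W(P, F) = 1/(((P*P)*F + F) + 0) = 1/((P²*F + F) + 0) = 1/((F*P² + F) + 0) = 1/((F + F*P²) + 0) = 1/(F + F*P²))
-37006/(-47789) + W(-5, -56)/13413 = -37006/(-47789) + (1/((-56)*(1 + (-5)²)))/13413 = -37006*(-1/47789) - 1/(56*(1 + 25))*(1/13413) = 37006/47789 - 1/56/26*(1/13413) = 37006/47789 - 1/56*1/26*(1/13413) = 37006/47789 - 1/1456*1/13413 = 37006/47789 - 1/19529328 = 103243180597/133326722256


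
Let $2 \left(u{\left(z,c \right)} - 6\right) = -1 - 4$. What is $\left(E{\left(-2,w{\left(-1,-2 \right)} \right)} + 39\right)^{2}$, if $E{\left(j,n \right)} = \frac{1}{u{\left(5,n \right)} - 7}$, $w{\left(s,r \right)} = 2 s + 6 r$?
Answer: $\frac{73441}{49} \approx 1498.8$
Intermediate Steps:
$u{\left(z,c \right)} = \frac{7}{2}$ ($u{\left(z,c \right)} = 6 + \frac{-1 - 4}{2} = 6 + \frac{1}{2} \left(-5\right) = 6 - \frac{5}{2} = \frac{7}{2}$)
$E{\left(j,n \right)} = - \frac{2}{7}$ ($E{\left(j,n \right)} = \frac{1}{\frac{7}{2} - 7} = \frac{1}{- \frac{7}{2}} = - \frac{2}{7}$)
$\left(E{\left(-2,w{\left(-1,-2 \right)} \right)} + 39\right)^{2} = \left(- \frac{2}{7} + 39\right)^{2} = \left(\frac{271}{7}\right)^{2} = \frac{73441}{49}$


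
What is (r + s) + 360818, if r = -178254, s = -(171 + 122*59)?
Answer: 175195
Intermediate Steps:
s = -7369 (s = -(171 + 7198) = -1*7369 = -7369)
(r + s) + 360818 = (-178254 - 7369) + 360818 = -185623 + 360818 = 175195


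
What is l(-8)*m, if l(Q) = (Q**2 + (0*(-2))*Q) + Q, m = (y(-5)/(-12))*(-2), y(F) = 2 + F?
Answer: -28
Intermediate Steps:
m = -1/2 (m = ((2 - 5)/(-12))*(-2) = -3*(-1/12)*(-2) = (1/4)*(-2) = -1/2 ≈ -0.50000)
l(Q) = Q + Q**2 (l(Q) = (Q**2 + 0*Q) + Q = (Q**2 + 0) + Q = Q**2 + Q = Q + Q**2)
l(-8)*m = -8*(1 - 8)*(-1/2) = -8*(-7)*(-1/2) = 56*(-1/2) = -28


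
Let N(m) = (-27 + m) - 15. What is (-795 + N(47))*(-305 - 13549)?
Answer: 10944660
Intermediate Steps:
N(m) = -42 + m
(-795 + N(47))*(-305 - 13549) = (-795 + (-42 + 47))*(-305 - 13549) = (-795 + 5)*(-13854) = -790*(-13854) = 10944660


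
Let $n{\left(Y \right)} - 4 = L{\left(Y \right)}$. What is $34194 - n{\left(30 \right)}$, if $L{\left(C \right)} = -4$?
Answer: $34194$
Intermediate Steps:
$n{\left(Y \right)} = 0$ ($n{\left(Y \right)} = 4 - 4 = 0$)
$34194 - n{\left(30 \right)} = 34194 - 0 = 34194 + 0 = 34194$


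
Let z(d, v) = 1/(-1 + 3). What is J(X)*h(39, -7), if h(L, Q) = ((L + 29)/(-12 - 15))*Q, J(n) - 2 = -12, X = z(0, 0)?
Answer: -4760/27 ≈ -176.30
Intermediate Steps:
z(d, v) = ½ (z(d, v) = 1/2 = ½)
X = ½ ≈ 0.50000
J(n) = -10 (J(n) = 2 - 12 = -10)
h(L, Q) = Q*(-29/27 - L/27) (h(L, Q) = ((29 + L)/(-27))*Q = ((29 + L)*(-1/27))*Q = (-29/27 - L/27)*Q = Q*(-29/27 - L/27))
J(X)*h(39, -7) = -(-10)*(-7)*(29 + 39)/27 = -(-10)*(-7)*68/27 = -10*476/27 = -4760/27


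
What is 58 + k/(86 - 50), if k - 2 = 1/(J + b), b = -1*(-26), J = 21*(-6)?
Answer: 208999/3600 ≈ 58.055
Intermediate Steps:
J = -126
b = 26
k = 199/100 (k = 2 + 1/(-126 + 26) = 2 + 1/(-100) = 2 - 1/100 = 199/100 ≈ 1.9900)
58 + k/(86 - 50) = 58 + 199/(100*(86 - 50)) = 58 + (199/100)/36 = 58 + (199/100)*(1/36) = 58 + 199/3600 = 208999/3600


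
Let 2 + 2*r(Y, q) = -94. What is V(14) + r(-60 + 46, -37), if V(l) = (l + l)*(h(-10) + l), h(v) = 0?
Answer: 344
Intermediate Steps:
r(Y, q) = -48 (r(Y, q) = -1 + (1/2)*(-94) = -1 - 47 = -48)
V(l) = 2*l**2 (V(l) = (l + l)*(0 + l) = (2*l)*l = 2*l**2)
V(14) + r(-60 + 46, -37) = 2*14**2 - 48 = 2*196 - 48 = 392 - 48 = 344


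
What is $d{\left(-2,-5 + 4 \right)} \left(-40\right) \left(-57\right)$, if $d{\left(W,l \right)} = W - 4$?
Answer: $-13680$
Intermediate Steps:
$d{\left(W,l \right)} = -4 + W$
$d{\left(-2,-5 + 4 \right)} \left(-40\right) \left(-57\right) = \left(-4 - 2\right) \left(-40\right) \left(-57\right) = \left(-6\right) \left(-40\right) \left(-57\right) = 240 \left(-57\right) = -13680$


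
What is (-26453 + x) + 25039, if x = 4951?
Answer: 3537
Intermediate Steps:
(-26453 + x) + 25039 = (-26453 + 4951) + 25039 = -21502 + 25039 = 3537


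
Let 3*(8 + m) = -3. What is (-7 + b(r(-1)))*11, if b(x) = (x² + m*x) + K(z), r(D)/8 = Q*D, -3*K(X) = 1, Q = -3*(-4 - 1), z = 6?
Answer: 510598/3 ≈ 1.7020e+5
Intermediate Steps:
m = -9 (m = -8 + (⅓)*(-3) = -8 - 1 = -9)
Q = 15 (Q = -3*(-5) = 15)
K(X) = -⅓ (K(X) = -⅓*1 = -⅓)
r(D) = 120*D (r(D) = 8*(15*D) = 120*D)
b(x) = -⅓ + x² - 9*x (b(x) = (x² - 9*x) - ⅓ = -⅓ + x² - 9*x)
(-7 + b(r(-1)))*11 = (-7 + (-⅓ + (120*(-1))² - 1080*(-1)))*11 = (-7 + (-⅓ + (-120)² - 9*(-120)))*11 = (-7 + (-⅓ + 14400 + 1080))*11 = (-7 + 46439/3)*11 = (46418/3)*11 = 510598/3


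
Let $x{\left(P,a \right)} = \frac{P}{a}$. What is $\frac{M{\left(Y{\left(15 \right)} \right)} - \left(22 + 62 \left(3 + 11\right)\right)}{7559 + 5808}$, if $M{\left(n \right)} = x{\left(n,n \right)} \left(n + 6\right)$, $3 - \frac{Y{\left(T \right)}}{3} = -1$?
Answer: $- \frac{872}{13367} \approx -0.065235$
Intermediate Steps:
$Y{\left(T \right)} = 12$ ($Y{\left(T \right)} = 9 - -3 = 9 + 3 = 12$)
$M{\left(n \right)} = 6 + n$ ($M{\left(n \right)} = \frac{n}{n} \left(n + 6\right) = 1 \left(6 + n\right) = 6 + n$)
$\frac{M{\left(Y{\left(15 \right)} \right)} - \left(22 + 62 \left(3 + 11\right)\right)}{7559 + 5808} = \frac{\left(6 + 12\right) - \left(22 + 62 \left(3 + 11\right)\right)}{7559 + 5808} = \frac{18 - 890}{13367} = \left(18 - 890\right) \frac{1}{13367} = \left(-872\right) \frac{1}{13367} = - \frac{872}{13367}$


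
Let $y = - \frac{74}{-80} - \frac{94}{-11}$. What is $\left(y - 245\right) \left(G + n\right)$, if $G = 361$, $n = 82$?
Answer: $- \frac{45909419}{440} \approx -1.0434 \cdot 10^{5}$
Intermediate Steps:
$y = \frac{4167}{440}$ ($y = \left(-74\right) \left(- \frac{1}{80}\right) - - \frac{94}{11} = \frac{37}{40} + \frac{94}{11} = \frac{4167}{440} \approx 9.4705$)
$\left(y - 245\right) \left(G + n\right) = \left(\frac{4167}{440} - 245\right) \left(361 + 82\right) = \left(- \frac{103633}{440}\right) 443 = - \frac{45909419}{440}$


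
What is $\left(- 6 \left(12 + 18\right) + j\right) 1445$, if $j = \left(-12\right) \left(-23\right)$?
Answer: $138720$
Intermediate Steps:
$j = 276$
$\left(- 6 \left(12 + 18\right) + j\right) 1445 = \left(- 6 \left(12 + 18\right) + 276\right) 1445 = \left(\left(-6\right) 30 + 276\right) 1445 = \left(-180 + 276\right) 1445 = 96 \cdot 1445 = 138720$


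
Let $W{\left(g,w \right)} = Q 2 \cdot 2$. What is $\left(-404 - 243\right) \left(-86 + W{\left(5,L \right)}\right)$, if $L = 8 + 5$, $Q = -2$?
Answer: $60818$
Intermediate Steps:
$L = 13$
$W{\left(g,w \right)} = -8$ ($W{\left(g,w \right)} = \left(-2\right) 2 \cdot 2 = \left(-4\right) 2 = -8$)
$\left(-404 - 243\right) \left(-86 + W{\left(5,L \right)}\right) = \left(-404 - 243\right) \left(-86 - 8\right) = \left(-647\right) \left(-94\right) = 60818$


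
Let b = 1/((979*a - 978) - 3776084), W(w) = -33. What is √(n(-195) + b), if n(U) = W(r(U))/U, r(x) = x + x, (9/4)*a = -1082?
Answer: √41801247930509470/496998710 ≈ 0.41138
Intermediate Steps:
a = -4328/9 (a = (4/9)*(-1082) = -4328/9 ≈ -480.89)
r(x) = 2*x
n(U) = -33/U
b = -9/38230670 (b = 1/((979*(-4328/9) - 978) - 3776084) = 1/((-4237112/9 - 978) - 3776084) = 1/(-4245914/9 - 3776084) = 1/(-38230670/9) = -9/38230670 ≈ -2.3541e-7)
√(n(-195) + b) = √(-33/(-195) - 9/38230670) = √(-33*(-1/195) - 9/38230670) = √(11/65 - 9/38230670) = √(84107357/496998710) = √41801247930509470/496998710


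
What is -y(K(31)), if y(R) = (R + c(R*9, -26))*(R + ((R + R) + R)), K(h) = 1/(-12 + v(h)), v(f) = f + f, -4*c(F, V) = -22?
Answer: -276/625 ≈ -0.44160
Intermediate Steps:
c(F, V) = 11/2 (c(F, V) = -1/4*(-22) = 11/2)
v(f) = 2*f
K(h) = 1/(-12 + 2*h)
y(R) = 4*R*(11/2 + R) (y(R) = (R + 11/2)*(R + ((R + R) + R)) = (11/2 + R)*(R + (2*R + R)) = (11/2 + R)*(R + 3*R) = (11/2 + R)*(4*R) = 4*R*(11/2 + R))
-y(K(31)) = -2*1/(2*(-6 + 31))*(11 + 2*(1/(2*(-6 + 31)))) = -2*(1/2)/25*(11 + 2*((1/2)/25)) = -2*(1/2)*(1/25)*(11 + 2*((1/2)*(1/25))) = -2*(11 + 2*(1/50))/50 = -2*(11 + 1/25)/50 = -2*276/(50*25) = -1*276/625 = -276/625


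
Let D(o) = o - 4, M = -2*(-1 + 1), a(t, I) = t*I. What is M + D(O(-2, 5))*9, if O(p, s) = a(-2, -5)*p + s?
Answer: -171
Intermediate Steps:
a(t, I) = I*t
M = 0 (M = -2*0 = 0)
O(p, s) = s + 10*p (O(p, s) = (-5*(-2))*p + s = 10*p + s = s + 10*p)
D(o) = -4 + o
M + D(O(-2, 5))*9 = 0 + (-4 + (5 + 10*(-2)))*9 = 0 + (-4 + (5 - 20))*9 = 0 + (-4 - 15)*9 = 0 - 19*9 = 0 - 171 = -171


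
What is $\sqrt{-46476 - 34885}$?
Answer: $i \sqrt{81361} \approx 285.24 i$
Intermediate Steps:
$\sqrt{-46476 - 34885} = \sqrt{-81361} = i \sqrt{81361}$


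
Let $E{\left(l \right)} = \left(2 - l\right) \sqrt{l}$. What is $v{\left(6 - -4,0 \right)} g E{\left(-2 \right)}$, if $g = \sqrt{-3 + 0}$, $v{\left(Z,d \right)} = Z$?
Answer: $- 40 \sqrt{6} \approx -97.98$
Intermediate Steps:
$E{\left(l \right)} = \sqrt{l} \left(2 - l\right)$
$g = i \sqrt{3}$ ($g = \sqrt{-3} = i \sqrt{3} \approx 1.732 i$)
$v{\left(6 - -4,0 \right)} g E{\left(-2 \right)} = \left(6 - -4\right) i \sqrt{3} \sqrt{-2} \left(2 - -2\right) = \left(6 + 4\right) i \sqrt{3} i \sqrt{2} \left(2 + 2\right) = 10 i \sqrt{3} i \sqrt{2} \cdot 4 = 10 i \sqrt{3} \cdot 4 i \sqrt{2} = - 40 \sqrt{6}$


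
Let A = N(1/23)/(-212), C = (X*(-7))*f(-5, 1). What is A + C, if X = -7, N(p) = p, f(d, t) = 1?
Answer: 238923/4876 ≈ 49.000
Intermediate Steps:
C = 49 (C = -7*(-7)*1 = 49*1 = 49)
A = -1/4876 (A = 1/(23*(-212)) = (1/23)*(-1/212) = -1/4876 ≈ -0.00020509)
A + C = -1/4876 + 49 = 238923/4876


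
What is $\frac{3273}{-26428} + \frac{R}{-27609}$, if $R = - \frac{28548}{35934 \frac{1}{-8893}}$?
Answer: $- \frac{553145565935}{1456625918276} \approx -0.37974$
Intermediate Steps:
$R = \frac{42312894}{5989}$ ($R = - \frac{28548}{35934 \left(- \frac{1}{8893}\right)} = - \frac{28548}{- \frac{35934}{8893}} = \left(-28548\right) \left(- \frac{8893}{35934}\right) = \frac{42312894}{5989} \approx 7065.1$)
$\frac{3273}{-26428} + \frac{R}{-27609} = \frac{3273}{-26428} + \frac{42312894}{5989 \left(-27609\right)} = 3273 \left(- \frac{1}{26428}\right) + \frac{42312894}{5989} \left(- \frac{1}{27609}\right) = - \frac{3273}{26428} - \frac{14104298}{55116767} = - \frac{553145565935}{1456625918276}$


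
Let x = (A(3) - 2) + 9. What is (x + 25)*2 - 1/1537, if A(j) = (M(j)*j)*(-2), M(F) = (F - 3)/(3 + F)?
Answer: 98367/1537 ≈ 63.999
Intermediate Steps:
M(F) = (-3 + F)/(3 + F)
A(j) = -2*j*(-3 + j)/(3 + j) (A(j) = (((-3 + j)/(3 + j))*j)*(-2) = (j*(-3 + j)/(3 + j))*(-2) = -2*j*(-3 + j)/(3 + j))
x = 7 (x = (2*3*(3 - 1*3)/(3 + 3) - 2) + 9 = (2*3*(3 - 3)/6 - 2) + 9 = (2*3*(⅙)*0 - 2) + 9 = (0 - 2) + 9 = -2 + 9 = 7)
(x + 25)*2 - 1/1537 = (7 + 25)*2 - 1/1537 = 32*2 - 1*1/1537 = 64 - 1/1537 = 98367/1537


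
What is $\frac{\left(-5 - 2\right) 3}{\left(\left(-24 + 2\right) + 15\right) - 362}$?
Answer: $\frac{7}{123} \approx 0.056911$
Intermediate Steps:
$\frac{\left(-5 - 2\right) 3}{\left(\left(-24 + 2\right) + 15\right) - 362} = \frac{\left(-7\right) 3}{\left(-22 + 15\right) - 362} = \frac{1}{-7 - 362} \left(-21\right) = \frac{1}{-369} \left(-21\right) = \left(- \frac{1}{369}\right) \left(-21\right) = \frac{7}{123}$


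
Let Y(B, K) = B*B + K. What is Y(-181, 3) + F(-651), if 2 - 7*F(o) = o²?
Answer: -194451/7 ≈ -27779.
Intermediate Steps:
Y(B, K) = K + B² (Y(B, K) = B² + K = K + B²)
F(o) = 2/7 - o²/7
Y(-181, 3) + F(-651) = (3 + (-181)²) + (2/7 - ⅐*(-651)²) = (3 + 32761) + (2/7 - ⅐*423801) = 32764 + (2/7 - 60543) = 32764 - 423799/7 = -194451/7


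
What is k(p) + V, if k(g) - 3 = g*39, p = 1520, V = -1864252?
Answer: -1804969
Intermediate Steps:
k(g) = 3 + 39*g (k(g) = 3 + g*39 = 3 + 39*g)
k(p) + V = (3 + 39*1520) - 1864252 = (3 + 59280) - 1864252 = 59283 - 1864252 = -1804969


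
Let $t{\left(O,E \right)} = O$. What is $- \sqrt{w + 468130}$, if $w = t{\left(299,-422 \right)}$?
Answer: $- \sqrt{468429} \approx -684.42$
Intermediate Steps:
$w = 299$
$- \sqrt{w + 468130} = - \sqrt{299 + 468130} = - \sqrt{468429}$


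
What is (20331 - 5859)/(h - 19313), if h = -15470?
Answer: -14472/34783 ≈ -0.41607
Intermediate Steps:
(20331 - 5859)/(h - 19313) = (20331 - 5859)/(-15470 - 19313) = 14472/(-34783) = 14472*(-1/34783) = -14472/34783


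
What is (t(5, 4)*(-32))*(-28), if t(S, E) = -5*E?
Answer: -17920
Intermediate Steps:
(t(5, 4)*(-32))*(-28) = (-5*4*(-32))*(-28) = -20*(-32)*(-28) = 640*(-28) = -17920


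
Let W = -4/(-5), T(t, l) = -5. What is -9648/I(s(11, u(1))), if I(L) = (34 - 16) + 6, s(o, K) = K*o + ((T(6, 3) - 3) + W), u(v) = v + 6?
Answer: -402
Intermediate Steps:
u(v) = 6 + v
W = 4/5 (W = -4*(-1/5) = 4/5 ≈ 0.80000)
s(o, K) = -36/5 + K*o (s(o, K) = K*o + ((-5 - 3) + 4/5) = K*o + (-8 + 4/5) = K*o - 36/5 = -36/5 + K*o)
I(L) = 24 (I(L) = 18 + 6 = 24)
-9648/I(s(11, u(1))) = -9648/24 = -9648*1/24 = -402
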